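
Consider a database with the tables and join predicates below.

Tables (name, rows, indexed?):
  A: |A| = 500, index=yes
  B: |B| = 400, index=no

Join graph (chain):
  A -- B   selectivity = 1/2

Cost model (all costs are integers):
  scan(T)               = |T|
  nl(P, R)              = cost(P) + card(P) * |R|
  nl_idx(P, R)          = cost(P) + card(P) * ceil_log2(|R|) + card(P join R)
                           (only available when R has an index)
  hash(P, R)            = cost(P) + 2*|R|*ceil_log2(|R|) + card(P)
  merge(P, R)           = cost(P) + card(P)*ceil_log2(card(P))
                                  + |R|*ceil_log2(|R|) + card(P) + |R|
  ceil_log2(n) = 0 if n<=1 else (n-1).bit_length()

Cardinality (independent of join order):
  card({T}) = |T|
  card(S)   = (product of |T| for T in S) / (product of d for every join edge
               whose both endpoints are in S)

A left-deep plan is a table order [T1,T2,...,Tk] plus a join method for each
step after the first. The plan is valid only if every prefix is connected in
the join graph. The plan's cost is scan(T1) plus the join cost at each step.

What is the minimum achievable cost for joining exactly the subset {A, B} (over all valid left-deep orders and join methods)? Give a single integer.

8200

Selinger DP over subsets of {A,B}:
  {A}: scan cost=500, card=500
  {B}: scan cost=400, card=400
  {AB}: card=100000; try (B,hash)→8200, (A,merge)→9400, (B,merge)→9500, (A,hash)→9800, (A,nl_idx)→104000, (A,nl)→200400 …(+1); best=8200 via (B,hash)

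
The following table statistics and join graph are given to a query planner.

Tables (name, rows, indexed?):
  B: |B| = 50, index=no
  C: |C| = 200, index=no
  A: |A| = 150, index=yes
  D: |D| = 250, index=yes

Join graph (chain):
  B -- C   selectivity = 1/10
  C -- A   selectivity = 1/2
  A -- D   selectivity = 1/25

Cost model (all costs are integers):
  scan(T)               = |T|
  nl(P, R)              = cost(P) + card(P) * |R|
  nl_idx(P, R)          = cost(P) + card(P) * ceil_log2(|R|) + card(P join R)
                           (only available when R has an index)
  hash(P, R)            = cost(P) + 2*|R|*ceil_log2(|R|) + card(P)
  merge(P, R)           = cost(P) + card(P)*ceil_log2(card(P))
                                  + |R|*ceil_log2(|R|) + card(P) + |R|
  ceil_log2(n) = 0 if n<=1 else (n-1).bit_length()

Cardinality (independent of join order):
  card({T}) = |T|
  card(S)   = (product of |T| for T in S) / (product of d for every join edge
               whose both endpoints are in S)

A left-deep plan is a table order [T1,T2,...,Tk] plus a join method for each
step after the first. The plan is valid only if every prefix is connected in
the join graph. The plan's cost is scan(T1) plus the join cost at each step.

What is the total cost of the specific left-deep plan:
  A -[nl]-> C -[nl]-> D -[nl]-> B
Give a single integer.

11280150

step 1: scan A: cost=150, card=150
step 2: join C via nl
    card(P join C) = 150*200/(2) = 15000
    cost = 150 + 150*200 = 30150
step 3: join D via nl
    card(P join D) = 15000*250/(25) = 150000
    cost = 30150 + 15000*250 = 3780150
step 4: join B via nl
    card(P join B) = 150000*50/(10) = 750000
    cost = 3780150 + 150000*50 = 11280150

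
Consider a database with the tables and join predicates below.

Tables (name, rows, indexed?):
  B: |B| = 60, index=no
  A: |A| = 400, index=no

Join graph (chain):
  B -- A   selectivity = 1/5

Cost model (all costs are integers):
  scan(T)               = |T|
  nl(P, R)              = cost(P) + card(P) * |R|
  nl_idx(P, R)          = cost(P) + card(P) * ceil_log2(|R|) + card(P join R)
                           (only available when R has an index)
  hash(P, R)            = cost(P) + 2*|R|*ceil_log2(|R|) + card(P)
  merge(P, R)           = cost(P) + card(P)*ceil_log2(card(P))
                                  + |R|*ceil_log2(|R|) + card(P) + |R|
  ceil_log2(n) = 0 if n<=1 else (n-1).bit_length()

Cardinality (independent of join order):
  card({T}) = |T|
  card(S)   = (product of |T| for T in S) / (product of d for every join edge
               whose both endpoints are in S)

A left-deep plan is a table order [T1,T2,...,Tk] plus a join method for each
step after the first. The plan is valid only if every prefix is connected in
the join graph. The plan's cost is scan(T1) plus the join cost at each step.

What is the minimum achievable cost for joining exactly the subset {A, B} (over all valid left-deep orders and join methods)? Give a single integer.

1520

Selinger DP over subsets of {A,B}:
  {B}: scan cost=60, card=60
  {A}: scan cost=400, card=400
  {AB}: card=4800; try (B,hash)→1520, (A,merge)→4480, (B,merge)→4820, (A,hash)→7320, (A,nl)→24060, (B,nl)→24400; best=1520 via (B,hash)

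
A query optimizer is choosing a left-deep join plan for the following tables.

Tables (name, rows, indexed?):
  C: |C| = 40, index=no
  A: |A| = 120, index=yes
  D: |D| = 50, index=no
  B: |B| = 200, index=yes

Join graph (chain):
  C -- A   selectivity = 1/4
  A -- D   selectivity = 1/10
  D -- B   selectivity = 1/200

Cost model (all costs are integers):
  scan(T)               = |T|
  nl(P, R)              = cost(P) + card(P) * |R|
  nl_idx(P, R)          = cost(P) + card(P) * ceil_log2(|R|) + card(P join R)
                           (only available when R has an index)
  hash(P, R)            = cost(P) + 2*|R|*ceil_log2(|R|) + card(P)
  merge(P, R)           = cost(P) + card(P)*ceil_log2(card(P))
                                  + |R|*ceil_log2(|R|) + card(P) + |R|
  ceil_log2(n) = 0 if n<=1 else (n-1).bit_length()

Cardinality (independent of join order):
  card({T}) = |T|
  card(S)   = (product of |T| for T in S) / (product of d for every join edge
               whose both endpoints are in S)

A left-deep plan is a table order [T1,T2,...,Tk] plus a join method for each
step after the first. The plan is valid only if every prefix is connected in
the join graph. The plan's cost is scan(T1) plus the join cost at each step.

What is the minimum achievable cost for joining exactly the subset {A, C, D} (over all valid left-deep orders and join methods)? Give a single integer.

1920

Selinger DP over subsets of {A,C,D}:
  {C}: scan cost=40, card=40
  {A}: scan cost=120, card=120
  {D}: scan cost=50, card=50
  {AC}: card=1200; try (C,hash)→720, (A,merge)→1280, (C,merge)→1360, (A,nl_idx)→1520, (A,hash)→1760, (A,nl)→4840 …(+1); best=720 via (C,hash)
  {AD}: card=600; try (D,hash)→840, (A,nl_idx)→1000, (A,merge)→1360, (D,merge)→1430, (A,hash)→1780, (A,nl)→6050 …(+1); best=840 via (D,hash)
  {ACD}: card=6000; try (C,hash)→1920, (D,hash)→2520, (C,merge)→7720, (D,merge)→15470, (C,nl)→24840, (D,nl)→60720; best=1920 via (C,hash)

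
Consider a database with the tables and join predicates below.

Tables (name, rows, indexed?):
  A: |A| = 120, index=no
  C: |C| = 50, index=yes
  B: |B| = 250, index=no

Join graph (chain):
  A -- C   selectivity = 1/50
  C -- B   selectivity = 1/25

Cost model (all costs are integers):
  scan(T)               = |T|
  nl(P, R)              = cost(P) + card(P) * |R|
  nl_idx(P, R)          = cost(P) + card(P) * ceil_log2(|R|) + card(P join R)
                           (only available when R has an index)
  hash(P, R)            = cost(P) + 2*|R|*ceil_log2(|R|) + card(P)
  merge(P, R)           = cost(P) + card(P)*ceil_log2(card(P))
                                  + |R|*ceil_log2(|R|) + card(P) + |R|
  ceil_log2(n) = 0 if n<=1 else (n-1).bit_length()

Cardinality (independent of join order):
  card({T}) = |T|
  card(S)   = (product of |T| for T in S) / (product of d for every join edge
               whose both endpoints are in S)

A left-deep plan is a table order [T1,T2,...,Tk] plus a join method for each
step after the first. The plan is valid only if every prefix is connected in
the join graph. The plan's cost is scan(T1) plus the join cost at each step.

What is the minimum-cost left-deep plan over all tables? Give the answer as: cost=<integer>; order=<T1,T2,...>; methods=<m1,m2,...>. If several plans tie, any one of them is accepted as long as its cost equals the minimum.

Selinger DP (subsets sized 1..n):
  {A}: scan cost=120, card=120
  {C}: scan cost=50, card=50
  {B}: scan cost=250, card=250
  {AC}: card=120; try (C,hash)→840, (C,nl_idx)→960, (A,merge)→1360, (C,merge)→1430, (A,hash)→1780, (A,nl)→6050 …(+1); best=840 via (C,hash)
  {BC}: card=500; try (C,hash)→1100, (C,nl_idx)→2250, (B,merge)→2650, (C,merge)→2850, (B,hash)→4100, (B,nl)→12550 …(+1); best=1100 via (C,hash)
  {ABC}: card=1200; try (A,hash)→3280, (B,merge)→4050, (B,hash)→4960, (A,merge)→7060, (B,nl)→30840, (A,nl)→61100; best=3280 via (A,hash)

cost=3280; order=B,C,A; methods=hash,hash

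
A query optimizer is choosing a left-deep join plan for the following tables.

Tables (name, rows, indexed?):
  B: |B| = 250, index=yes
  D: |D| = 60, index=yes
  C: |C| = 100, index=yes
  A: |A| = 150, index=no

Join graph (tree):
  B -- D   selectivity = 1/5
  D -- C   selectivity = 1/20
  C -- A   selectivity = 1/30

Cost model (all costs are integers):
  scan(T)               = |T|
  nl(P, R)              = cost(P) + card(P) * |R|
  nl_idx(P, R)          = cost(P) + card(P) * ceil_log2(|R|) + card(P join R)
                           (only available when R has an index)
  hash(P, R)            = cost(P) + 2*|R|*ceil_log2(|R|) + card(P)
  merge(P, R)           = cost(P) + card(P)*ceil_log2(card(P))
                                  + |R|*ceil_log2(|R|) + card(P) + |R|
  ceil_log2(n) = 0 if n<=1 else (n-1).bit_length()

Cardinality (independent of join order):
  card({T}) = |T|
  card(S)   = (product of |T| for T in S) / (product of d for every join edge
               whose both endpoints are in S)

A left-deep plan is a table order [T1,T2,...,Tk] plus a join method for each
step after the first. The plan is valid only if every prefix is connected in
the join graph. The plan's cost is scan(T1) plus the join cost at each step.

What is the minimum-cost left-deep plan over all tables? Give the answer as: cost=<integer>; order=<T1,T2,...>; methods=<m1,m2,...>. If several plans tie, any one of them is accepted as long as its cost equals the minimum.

Selinger DP (subsets sized 1..n):
  {B}: scan cost=250, card=250
  {D}: scan cost=60, card=60
  {C}: scan cost=100, card=100
  {A}: scan cost=150, card=150
  {BD}: card=3000; try (D,hash)→1220, (B,merge)→2730, (D,merge)→2920, (B,nl_idx)→3540, (B,hash)→4120, (D,nl_idx)→4750 …(+2); best=1220 via (D,hash)
  {CD}: card=300; try (C,nl_idx)→780, (D,hash)→920, (D,nl_idx)→1000, (C,merge)→1280, (D,merge)→1320, (C,hash)→1520 …(+2); best=780 via (C,nl_idx)
  {AC}: card=500; try (C,hash)→1700, (C,nl_idx)→1700, (A,merge)→2250, (C,merge)→2300, (A,hash)→2600, (A,nl)→15100 …(+1); best=1700 via (C,hash)
  {BCD}: card=15000; try (B,hash)→5080, (C,hash)→5620, (B,merge)→6030, (B,nl_idx)→18180, (C,nl_idx)→37220, (C,merge)→41020 …(+2); best=5080 via (B,hash)
  {ACD}: card=1500; try (D,hash)→2920, (A,hash)→3480, (A,merge)→5130, (D,nl_idx)→6200, (D,merge)→7120, (D,nl)→31700 …(+1); best=2920 via (D,hash)
  {ABCD}: card=75000; try (B,hash)→8420, (A,hash)→22480, (B,merge)→23170, (B,nl_idx)→89920, (A,merge)→231430, (B,nl)→377920 …(+1); best=8420 via (B,hash)

cost=8420; order=A,C,D,B; methods=hash,hash,hash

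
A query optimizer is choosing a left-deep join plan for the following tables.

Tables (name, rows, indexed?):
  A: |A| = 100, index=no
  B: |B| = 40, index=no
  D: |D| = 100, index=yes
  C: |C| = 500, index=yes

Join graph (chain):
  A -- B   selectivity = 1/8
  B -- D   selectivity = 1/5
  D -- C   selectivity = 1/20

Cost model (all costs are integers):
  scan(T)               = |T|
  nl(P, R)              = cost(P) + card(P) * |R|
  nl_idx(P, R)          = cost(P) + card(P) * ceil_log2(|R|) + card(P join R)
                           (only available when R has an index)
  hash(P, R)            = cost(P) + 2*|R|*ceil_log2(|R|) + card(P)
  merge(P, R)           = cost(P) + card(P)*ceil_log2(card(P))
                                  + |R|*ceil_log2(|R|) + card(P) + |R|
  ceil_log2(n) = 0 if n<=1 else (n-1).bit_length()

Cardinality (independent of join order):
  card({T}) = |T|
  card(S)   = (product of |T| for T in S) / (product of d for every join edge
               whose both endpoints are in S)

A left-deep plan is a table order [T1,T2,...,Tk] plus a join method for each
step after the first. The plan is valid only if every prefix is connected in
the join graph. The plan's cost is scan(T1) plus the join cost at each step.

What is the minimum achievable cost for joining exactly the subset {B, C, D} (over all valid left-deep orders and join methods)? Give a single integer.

Selinger DP over subsets of {B,C,D}:
  {B}: scan cost=40, card=40
  {D}: scan cost=100, card=100
  {C}: scan cost=500, card=500
  {BD}: card=800; try (B,hash)→680, (D,merge)→1120, (D,nl_idx)→1120, (B,merge)→1180, (D,hash)→1480, (D,nl)→4040 …(+1); best=680 via (B,hash)
  {CD}: card=2500; try (D,hash)→2400, (C,nl_idx)→3500, (C,merge)→5900, (D,merge)→6300, (D,nl_idx)→6500, (C,hash)→9200 …(+2); best=2400 via (D,hash)
  {BCD}: card=20000; try (B,hash)→5380, (C,hash)→10480, (C,merge)→14480, (C,nl_idx)→27880, (B,merge)→35180, (B,nl)→102400 …(+1); best=5380 via (B,hash)

5380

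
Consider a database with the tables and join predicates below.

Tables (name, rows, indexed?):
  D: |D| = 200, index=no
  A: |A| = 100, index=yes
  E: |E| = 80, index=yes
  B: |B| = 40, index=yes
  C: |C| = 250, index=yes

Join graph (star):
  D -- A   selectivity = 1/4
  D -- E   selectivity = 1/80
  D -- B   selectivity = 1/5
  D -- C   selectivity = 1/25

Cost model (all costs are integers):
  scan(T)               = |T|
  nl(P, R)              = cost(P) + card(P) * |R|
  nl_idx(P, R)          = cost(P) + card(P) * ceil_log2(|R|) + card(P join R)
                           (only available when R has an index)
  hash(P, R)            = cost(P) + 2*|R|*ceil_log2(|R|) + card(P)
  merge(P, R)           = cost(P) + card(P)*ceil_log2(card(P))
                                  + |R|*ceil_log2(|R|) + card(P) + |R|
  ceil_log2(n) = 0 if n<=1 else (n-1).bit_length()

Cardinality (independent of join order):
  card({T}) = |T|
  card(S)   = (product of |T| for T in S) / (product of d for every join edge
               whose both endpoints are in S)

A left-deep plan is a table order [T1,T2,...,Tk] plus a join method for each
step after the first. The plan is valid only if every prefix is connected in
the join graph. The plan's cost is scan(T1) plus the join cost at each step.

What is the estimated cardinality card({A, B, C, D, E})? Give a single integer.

Tables in S: A(100), B(40), C(250), D(200), E(80)
Edges inside S: D-A(d=4), D-E(d=80), D-B(d=5), D-C(d=25)
numerator = 100 * 40 * 250 * 200 * 80 = 16000000000
denominator = 4 * 80 * 5 * 25 = 40000
card(S) = 16000000000 / 40000 = 400000

400000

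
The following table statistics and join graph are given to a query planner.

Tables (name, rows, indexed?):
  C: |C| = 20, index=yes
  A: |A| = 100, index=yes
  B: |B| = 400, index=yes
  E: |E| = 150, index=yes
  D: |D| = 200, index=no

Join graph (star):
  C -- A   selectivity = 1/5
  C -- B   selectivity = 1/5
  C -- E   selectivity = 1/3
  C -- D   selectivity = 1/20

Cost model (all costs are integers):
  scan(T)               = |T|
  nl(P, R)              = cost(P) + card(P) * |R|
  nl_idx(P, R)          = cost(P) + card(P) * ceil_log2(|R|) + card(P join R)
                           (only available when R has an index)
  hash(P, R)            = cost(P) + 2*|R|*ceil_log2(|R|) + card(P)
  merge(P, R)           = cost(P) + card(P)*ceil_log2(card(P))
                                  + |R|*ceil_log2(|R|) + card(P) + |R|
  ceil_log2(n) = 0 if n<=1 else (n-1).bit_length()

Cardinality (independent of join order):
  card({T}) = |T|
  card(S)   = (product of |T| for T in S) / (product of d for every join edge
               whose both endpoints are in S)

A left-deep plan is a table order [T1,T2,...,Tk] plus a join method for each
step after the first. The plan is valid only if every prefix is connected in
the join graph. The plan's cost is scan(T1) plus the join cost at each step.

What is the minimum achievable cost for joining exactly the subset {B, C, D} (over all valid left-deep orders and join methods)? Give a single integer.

Selinger DP over subsets of {B,C,D}:
  {C}: scan cost=20, card=20
  {B}: scan cost=400, card=400
  {D}: scan cost=200, card=200
  {BC}: card=1600; try (C,hash)→1000, (B,nl_idx)→1800, (C,nl_idx)→4000, (B,merge)→4140, (C,merge)→4520, (B,hash)→7240 …(+2); best=1000 via (C,hash)
  {CD}: card=200; try (C,hash)→600, (C,nl_idx)→1400, (D,merge)→1940, (C,merge)→2120, (D,hash)→3240, (D,nl)→4020 …(+1); best=600 via (C,hash)
  {BCD}: card=16000; try (D,hash)→5800, (B,merge)→6400, (B,hash)→8000, (B,nl_idx)→18400, (D,merge)→22000, (B,nl)→80600 …(+1); best=5800 via (D,hash)

5800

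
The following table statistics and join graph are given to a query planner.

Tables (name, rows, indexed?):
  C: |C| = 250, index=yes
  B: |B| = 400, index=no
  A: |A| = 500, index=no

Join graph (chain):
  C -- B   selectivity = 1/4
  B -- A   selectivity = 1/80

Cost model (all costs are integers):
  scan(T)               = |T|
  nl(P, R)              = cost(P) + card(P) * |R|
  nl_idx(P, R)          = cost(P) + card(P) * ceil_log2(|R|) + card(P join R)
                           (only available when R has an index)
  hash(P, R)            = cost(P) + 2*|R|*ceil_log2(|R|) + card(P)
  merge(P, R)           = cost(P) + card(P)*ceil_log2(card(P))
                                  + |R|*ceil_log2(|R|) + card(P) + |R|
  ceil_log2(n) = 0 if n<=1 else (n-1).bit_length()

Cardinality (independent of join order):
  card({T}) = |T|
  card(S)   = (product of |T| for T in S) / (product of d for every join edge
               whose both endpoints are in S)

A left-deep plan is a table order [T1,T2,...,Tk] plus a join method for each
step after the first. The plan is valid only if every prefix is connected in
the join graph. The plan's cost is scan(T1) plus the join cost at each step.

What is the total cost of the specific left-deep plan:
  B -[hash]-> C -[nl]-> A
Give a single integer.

12504800

step 1: scan B: cost=400, card=400
step 2: join C via hash
    card(P join C) = 400*250/(4) = 25000
    cost = 400 + 2*250*8 + 400 = 4800
step 3: join A via nl
    card(P join A) = 25000*500/(80) = 156250
    cost = 4800 + 25000*500 = 12504800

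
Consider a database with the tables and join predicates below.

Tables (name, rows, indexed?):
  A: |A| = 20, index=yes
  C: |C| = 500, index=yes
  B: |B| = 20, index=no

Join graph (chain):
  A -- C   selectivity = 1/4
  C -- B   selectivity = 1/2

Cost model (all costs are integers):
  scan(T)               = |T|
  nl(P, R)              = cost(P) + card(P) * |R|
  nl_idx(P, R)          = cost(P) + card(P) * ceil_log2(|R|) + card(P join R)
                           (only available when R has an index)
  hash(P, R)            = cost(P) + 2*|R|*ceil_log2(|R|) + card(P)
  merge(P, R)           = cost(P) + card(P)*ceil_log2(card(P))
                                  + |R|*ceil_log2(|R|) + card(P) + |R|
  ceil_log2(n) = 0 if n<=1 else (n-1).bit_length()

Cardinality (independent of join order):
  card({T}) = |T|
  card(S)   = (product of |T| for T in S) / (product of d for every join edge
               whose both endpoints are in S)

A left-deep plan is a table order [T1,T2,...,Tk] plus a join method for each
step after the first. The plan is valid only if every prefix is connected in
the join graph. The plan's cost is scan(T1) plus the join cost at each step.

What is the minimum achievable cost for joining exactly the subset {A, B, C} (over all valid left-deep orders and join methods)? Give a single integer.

Selinger DP over subsets of {A,B,C}:
  {A}: scan cost=20, card=20
  {C}: scan cost=500, card=500
  {B}: scan cost=20, card=20
  {AC}: card=2500; try (A,hash)→1200, (C,nl_idx)→2700, (C,merge)→5140, (A,nl_idx)→5500, (A,merge)→5620, (C,hash)→9040 …(+2); best=1200 via (A,hash)
  {BC}: card=5000; try (B,hash)→1200, (C,merge)→5140, (C,nl_idx)→5200, (B,merge)→5620, (C,hash)→9040, (C,nl)→10020 …(+1); best=1200 via (B,hash)
  {ABC}: card=25000; try (B,hash)→3900, (A,hash)→6400, (B,merge)→33820, (B,nl)→51200, (A,nl_idx)→51200, (A,merge)→71320 …(+1); best=3900 via (B,hash)

3900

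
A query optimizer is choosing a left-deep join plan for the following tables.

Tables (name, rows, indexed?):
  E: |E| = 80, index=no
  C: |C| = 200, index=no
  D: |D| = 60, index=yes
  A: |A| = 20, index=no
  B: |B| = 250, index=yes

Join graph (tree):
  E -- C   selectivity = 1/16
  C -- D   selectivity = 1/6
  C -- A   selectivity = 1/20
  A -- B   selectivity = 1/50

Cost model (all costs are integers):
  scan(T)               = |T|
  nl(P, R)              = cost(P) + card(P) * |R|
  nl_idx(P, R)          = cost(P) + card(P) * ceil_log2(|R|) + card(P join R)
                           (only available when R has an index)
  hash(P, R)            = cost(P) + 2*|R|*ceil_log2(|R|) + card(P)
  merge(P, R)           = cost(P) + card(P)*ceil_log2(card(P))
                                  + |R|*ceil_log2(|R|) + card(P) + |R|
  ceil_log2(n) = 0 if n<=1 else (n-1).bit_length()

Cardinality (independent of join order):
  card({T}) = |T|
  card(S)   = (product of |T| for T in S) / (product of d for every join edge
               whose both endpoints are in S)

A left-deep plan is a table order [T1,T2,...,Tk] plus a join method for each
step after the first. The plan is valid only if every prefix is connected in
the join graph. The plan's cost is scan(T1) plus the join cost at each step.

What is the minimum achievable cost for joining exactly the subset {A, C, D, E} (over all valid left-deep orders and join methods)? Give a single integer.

3640

Selinger DP over subsets of {A,C,D,E}:
  {E}: scan cost=80, card=80
  {C}: scan cost=200, card=200
  {D}: scan cost=60, card=60
  {A}: scan cost=20, card=20
  {CE}: card=1000; try (E,hash)→1520, (C,merge)→2520, (E,merge)→2640, (C,hash)→3360, (C,nl)→16080, (E,nl)→16200; best=1520 via (E,hash)
  {CD}: card=2000; try (D,hash)→1120, (C,merge)→2280, (D,merge)→2420, (C,hash)→3320, (D,nl_idx)→3400, (C,nl)→12060 …(+1); best=1120 via (D,hash)
  {AC}: card=200; try (A,hash)→600, (C,merge)→1940, (A,merge)→2120, (C,hash)→3240, (C,nl)→4020, (A,nl)→4200; best=600 via (A,hash)
  {CDE}: card=10000; try (D,hash)→3240, (E,hash)→4240, (D,merge)→12940, (D,nl_idx)→17520, (E,merge)→25760, (D,nl)→61520 …(+1); best=3240 via (D,hash)
  {ACE}: card=1000; try (E,hash)→1920, (A,hash)→2720, (E,merge)→3040, (A,merge)→12640, (E,nl)→16600, (A,nl)→21520; best=1920 via (E,hash)
  {ACD}: card=2000; try (D,hash)→1520, (D,merge)→2820, (A,hash)→3320, (D,nl_idx)→3800, (D,nl)→12600, (A,merge)→25240 …(+1); best=1520 via (D,hash)
  {ACDE}: card=10000; try (D,hash)→3640, (E,hash)→4640, (D,merge)→13340, (A,hash)→13440, (D,nl_idx)→17920, (E,merge)→26160 …(+4); best=3640 via (D,hash)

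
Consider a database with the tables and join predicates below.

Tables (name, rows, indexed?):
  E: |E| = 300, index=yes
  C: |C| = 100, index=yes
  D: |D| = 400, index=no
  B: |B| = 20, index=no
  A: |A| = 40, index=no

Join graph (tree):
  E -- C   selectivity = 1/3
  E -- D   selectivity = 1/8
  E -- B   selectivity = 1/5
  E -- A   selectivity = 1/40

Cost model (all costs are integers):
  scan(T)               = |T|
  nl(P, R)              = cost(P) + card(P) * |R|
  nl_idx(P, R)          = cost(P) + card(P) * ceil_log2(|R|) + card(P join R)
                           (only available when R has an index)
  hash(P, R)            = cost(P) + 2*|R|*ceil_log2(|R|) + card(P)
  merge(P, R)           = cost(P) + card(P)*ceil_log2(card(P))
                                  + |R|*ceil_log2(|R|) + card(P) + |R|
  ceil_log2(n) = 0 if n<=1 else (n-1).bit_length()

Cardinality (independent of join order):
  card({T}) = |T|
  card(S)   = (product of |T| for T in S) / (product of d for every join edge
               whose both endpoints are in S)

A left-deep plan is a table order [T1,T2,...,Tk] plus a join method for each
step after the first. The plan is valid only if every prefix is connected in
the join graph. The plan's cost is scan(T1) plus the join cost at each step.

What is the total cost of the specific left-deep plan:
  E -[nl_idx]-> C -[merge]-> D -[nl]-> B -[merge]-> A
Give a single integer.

54166680

step 1: scan E: cost=300, card=300
step 2: join C via nl_idx
    card(P join C) = 300*100/(3) = 10000
    cost = 300 + 300*7 + 10000 = 12400
step 3: join D via merge
    card(P join D) = 10000*400/(8) = 500000
    cost = 12400 + 10000*14 + 400*9 + 10000 + 400 = 166400
step 4: join B via nl
    card(P join B) = 500000*20/(5) = 2000000
    cost = 166400 + 500000*20 = 10166400
step 5: join A via merge
    card(P join A) = 2000000*40/(40) = 2000000
    cost = 10166400 + 2000000*21 + 40*6 + 2000000 + 40 = 54166680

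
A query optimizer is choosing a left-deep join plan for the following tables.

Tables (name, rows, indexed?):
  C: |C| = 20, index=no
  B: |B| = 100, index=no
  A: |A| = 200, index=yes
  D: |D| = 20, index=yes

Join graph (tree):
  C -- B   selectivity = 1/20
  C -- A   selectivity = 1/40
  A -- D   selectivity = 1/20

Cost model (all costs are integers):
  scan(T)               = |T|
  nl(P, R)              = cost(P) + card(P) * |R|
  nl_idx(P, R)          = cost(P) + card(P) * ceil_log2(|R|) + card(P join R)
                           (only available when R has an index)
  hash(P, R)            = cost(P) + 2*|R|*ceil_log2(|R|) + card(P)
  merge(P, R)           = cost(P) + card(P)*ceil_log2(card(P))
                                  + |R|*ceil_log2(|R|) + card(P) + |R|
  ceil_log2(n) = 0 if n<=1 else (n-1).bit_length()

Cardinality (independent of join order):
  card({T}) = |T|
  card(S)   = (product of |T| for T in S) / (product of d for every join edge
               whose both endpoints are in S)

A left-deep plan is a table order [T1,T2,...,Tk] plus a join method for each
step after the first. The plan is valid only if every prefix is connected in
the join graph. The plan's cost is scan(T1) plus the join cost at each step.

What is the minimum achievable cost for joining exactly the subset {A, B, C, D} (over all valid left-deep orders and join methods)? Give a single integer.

Selinger DP over subsets of {A,B,C,D}:
  {C}: scan cost=20, card=20
  {B}: scan cost=100, card=100
  {A}: scan cost=200, card=200
  {D}: scan cost=20, card=20
  {BC}: card=100; try (C,hash)→400, (B,merge)→940, (C,merge)→1020, (B,hash)→1440, (B,nl)→2020, (C,nl)→2100; best=400 via (C,hash)
  {AC}: card=100; try (A,nl_idx)→280, (C,hash)→600, (A,merge)→1940, (C,merge)→2120, (A,hash)→3240, (A,nl)→4020 …(+1); best=280 via (A,nl_idx)
  {AD}: card=200; try (A,nl_idx)→380, (D,hash)→600, (D,nl_idx)→1400, (A,merge)→1940, (D,merge)→2120, (A,hash)→3240 …(+2); best=380 via (A,nl_idx)
  {ABC}: card=500; try (A,nl_idx)→1700, (B,hash)→1780, (B,merge)→1880, (A,merge)→3000, (A,hash)→3700, (B,nl)→10280 …(+1); best=1700 via (A,nl_idx)
  {ACD}: card=100; try (D,hash)→580, (C,hash)→780, (D,nl_idx)→880, (D,merge)→1200, (D,nl)→2280, (C,merge)→2300 …(+1); best=580 via (D,hash)
  {ABCD}: card=500; try (B,hash)→2080, (B,merge)→2180, (D,hash)→2400, (D,nl_idx)→4700, (D,merge)→6820, (B,nl)→10580 …(+1); best=2080 via (B,hash)

2080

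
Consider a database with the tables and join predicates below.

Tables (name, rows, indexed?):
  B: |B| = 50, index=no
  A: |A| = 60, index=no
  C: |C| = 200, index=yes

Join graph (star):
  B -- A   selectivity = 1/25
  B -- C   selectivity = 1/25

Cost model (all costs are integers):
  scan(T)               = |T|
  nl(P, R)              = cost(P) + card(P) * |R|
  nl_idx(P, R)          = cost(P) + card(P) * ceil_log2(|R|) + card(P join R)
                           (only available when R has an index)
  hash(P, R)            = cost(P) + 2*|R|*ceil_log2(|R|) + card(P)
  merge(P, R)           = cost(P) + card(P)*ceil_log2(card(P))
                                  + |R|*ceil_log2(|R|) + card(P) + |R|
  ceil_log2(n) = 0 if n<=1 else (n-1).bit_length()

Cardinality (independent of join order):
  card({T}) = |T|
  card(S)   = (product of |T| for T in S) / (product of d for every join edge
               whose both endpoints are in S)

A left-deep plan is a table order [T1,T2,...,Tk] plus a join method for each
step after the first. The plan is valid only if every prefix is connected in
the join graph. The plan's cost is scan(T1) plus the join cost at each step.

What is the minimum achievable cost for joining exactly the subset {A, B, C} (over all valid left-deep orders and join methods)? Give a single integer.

1970

Selinger DP over subsets of {A,B,C}:
  {B}: scan cost=50, card=50
  {A}: scan cost=60, card=60
  {C}: scan cost=200, card=200
  {AB}: card=120; try (B,hash)→720, (A,hash)→820, (A,merge)→820, (B,merge)→830, (A,nl)→3050, (B,nl)→3060; best=720 via (B,hash)
  {BC}: card=400; try (C,nl_idx)→850, (B,hash)→1000, (C,merge)→2200, (B,merge)→2350, (C,hash)→3300, (C,nl)→10050 …(+1); best=850 via (C,nl_idx)
  {ABC}: card=960; try (A,hash)→1970, (C,nl_idx)→2640, (C,merge)→3480, (C,hash)→4040, (A,merge)→5270, (C,nl)→24720 …(+1); best=1970 via (A,hash)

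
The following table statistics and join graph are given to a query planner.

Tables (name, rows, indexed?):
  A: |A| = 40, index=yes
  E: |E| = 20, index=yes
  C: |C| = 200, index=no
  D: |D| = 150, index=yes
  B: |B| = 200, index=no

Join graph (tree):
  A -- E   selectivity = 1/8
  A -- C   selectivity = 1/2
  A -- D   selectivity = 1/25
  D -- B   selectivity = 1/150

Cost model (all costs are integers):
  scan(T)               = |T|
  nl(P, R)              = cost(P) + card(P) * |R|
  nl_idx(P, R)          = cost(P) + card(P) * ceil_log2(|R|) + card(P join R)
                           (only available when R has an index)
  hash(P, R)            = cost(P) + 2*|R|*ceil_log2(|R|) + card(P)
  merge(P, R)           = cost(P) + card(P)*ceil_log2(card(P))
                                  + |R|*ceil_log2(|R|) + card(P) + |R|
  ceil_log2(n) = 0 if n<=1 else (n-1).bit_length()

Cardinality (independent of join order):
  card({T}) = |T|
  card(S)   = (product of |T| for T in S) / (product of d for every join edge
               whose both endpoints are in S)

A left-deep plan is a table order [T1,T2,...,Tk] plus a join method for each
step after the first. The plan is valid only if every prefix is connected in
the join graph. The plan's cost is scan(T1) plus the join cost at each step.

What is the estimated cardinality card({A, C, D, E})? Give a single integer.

60000

Tables in S: A(40), C(200), D(150), E(20)
Edges inside S: A-E(d=8), A-C(d=2), A-D(d=25)
numerator = 40 * 200 * 150 * 20 = 24000000
denominator = 8 * 2 * 25 = 400
card(S) = 24000000 / 400 = 60000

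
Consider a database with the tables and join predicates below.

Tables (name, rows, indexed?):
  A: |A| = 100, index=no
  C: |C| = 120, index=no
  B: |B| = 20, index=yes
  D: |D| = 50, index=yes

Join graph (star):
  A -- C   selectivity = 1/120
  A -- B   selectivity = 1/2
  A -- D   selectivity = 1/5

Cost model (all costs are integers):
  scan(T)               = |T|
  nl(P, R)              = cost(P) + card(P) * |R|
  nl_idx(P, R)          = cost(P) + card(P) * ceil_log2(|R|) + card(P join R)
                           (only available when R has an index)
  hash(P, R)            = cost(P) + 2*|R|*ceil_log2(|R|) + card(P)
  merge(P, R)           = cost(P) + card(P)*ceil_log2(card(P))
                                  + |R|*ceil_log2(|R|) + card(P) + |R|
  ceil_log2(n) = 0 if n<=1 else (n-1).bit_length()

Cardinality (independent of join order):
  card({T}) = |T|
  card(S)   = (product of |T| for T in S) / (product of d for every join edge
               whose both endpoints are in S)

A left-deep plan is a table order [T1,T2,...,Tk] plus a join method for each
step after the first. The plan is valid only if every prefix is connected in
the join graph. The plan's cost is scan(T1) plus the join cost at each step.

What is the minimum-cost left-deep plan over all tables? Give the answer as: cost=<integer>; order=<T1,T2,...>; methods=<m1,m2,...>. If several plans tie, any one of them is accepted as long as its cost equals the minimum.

Selinger DP (subsets sized 1..n):
  {A}: scan cost=100, card=100
  {C}: scan cost=120, card=120
  {B}: scan cost=20, card=20
  {D}: scan cost=50, card=50
  {AC}: card=100; try (A,hash)→1640, (C,merge)→1860, (C,hash)→1880, (A,merge)→1880, (C,nl)→12100, (A,nl)→12120; best=1640 via (A,hash)
  {AB}: card=1000; try (B,hash)→400, (A,merge)→940, (B,merge)→1020, (A,hash)→1440, (B,nl_idx)→1600, (A,nl)→2020 …(+1); best=400 via (B,hash)
  {AD}: card=1000; try (D,hash)→800, (A,merge)→1200, (D,merge)→1250, (A,hash)→1500, (D,nl_idx)→1700, (A,nl)→5050 …(+1); best=800 via (D,hash)
  {ABC}: card=1000; try (B,hash)→1940, (B,merge)→2560, (C,hash)→3080, (B,nl_idx)→3140, (B,nl)→3640, (C,merge)→12360 …(+1); best=1940 via (B,hash)
  {ACD}: card=1000; try (D,hash)→2340, (D,merge)→2790, (D,nl_idx)→3240, (C,hash)→3480, (D,nl)→6640, (C,merge)→12760 …(+1); best=2340 via (D,hash)
  {ABD}: card=10000; try (D,hash)→2000, (B,hash)→2000, (D,merge)→11750, (B,merge)→11920, (B,nl_idx)→15800, (D,nl_idx)→16400 …(+2); best=2000 via (D,hash)
  {ABCD}: card=10000; try (D,hash)→3540, (B,hash)→3540, (D,merge)→13290, (B,merge)→13460, (C,hash)→13680, (B,nl_idx)→17340 …(+5); best=3540 via (D,hash)

cost=3540; order=C,A,B,D; methods=hash,hash,hash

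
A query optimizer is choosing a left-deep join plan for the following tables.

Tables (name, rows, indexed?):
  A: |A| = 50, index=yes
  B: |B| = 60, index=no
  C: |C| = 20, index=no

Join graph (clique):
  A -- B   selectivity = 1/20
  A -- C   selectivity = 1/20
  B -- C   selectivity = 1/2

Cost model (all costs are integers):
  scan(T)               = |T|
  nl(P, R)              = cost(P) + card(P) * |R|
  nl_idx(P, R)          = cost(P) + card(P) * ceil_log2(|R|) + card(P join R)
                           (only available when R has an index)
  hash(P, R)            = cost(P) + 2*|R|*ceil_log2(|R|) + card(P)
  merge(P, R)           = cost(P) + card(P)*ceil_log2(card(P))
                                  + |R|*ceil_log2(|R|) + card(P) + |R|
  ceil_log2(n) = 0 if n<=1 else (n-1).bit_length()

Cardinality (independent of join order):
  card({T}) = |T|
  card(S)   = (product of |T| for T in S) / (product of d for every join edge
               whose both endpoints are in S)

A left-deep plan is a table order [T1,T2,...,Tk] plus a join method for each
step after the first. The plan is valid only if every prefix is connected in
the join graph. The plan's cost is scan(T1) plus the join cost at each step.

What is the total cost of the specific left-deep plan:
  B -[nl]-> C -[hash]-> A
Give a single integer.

2460

step 1: scan B: cost=60, card=60
step 2: join C via nl
    card(P join C) = 60*20/(2) = 600
    cost = 60 + 60*20 = 1260
step 3: join A via hash
    card(P join A) = 600*50/(20*20) = 75
    cost = 1260 + 2*50*6 + 600 = 2460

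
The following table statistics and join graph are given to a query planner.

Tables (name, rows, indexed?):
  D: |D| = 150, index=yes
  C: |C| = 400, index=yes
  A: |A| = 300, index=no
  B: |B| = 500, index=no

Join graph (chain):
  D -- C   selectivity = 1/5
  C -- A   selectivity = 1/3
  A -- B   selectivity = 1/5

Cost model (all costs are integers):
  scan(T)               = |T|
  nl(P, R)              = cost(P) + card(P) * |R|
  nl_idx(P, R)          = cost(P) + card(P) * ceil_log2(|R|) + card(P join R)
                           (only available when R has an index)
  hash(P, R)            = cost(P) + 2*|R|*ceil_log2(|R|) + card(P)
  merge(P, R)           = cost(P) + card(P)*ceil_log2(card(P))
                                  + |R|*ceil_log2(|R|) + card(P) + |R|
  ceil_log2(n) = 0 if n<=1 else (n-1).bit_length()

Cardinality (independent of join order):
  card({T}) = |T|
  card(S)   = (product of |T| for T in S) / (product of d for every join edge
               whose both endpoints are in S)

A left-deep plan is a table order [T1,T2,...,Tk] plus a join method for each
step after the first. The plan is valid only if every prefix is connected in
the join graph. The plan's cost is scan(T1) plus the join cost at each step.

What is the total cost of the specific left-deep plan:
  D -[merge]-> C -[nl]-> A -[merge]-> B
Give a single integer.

step 1: scan D: cost=150, card=150
step 2: join C via merge
    card(P join C) = 150*400/(5) = 12000
    cost = 150 + 150*8 + 400*9 + 150 + 400 = 5500
step 3: join A via nl
    card(P join A) = 12000*300/(3) = 1200000
    cost = 5500 + 12000*300 = 3605500
step 4: join B via merge
    card(P join B) = 1200000*500/(5) = 120000000
    cost = 3605500 + 1200000*21 + 500*9 + 1200000 + 500 = 30010500

30010500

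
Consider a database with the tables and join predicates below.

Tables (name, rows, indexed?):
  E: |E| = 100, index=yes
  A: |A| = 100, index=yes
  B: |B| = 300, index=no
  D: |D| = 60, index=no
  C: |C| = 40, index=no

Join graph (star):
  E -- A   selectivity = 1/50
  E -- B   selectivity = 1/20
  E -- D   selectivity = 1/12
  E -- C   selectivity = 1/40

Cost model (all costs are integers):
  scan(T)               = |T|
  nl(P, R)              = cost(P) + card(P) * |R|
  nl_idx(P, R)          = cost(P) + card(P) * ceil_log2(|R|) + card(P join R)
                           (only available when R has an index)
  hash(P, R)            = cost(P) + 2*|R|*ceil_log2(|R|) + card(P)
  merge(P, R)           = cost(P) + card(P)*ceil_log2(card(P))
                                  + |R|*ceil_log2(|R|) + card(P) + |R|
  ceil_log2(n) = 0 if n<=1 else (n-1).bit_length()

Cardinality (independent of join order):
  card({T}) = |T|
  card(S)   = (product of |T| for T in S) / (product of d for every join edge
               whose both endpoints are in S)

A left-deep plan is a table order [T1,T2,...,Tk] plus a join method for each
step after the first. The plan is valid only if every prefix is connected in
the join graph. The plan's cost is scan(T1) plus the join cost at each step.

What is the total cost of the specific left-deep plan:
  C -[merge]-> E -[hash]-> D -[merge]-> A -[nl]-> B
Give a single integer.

step 1: scan C: cost=40, card=40
step 2: join E via merge
    card(P join E) = 40*100/(40) = 100
    cost = 40 + 40*6 + 100*7 + 40 + 100 = 1120
step 3: join D via hash
    card(P join D) = 100*60/(12) = 500
    cost = 1120 + 2*60*6 + 100 = 1940
step 4: join A via merge
    card(P join A) = 500*100/(50) = 1000
    cost = 1940 + 500*9 + 100*7 + 500 + 100 = 7740
step 5: join B via nl
    card(P join B) = 1000*300/(20) = 15000
    cost = 7740 + 1000*300 = 307740

307740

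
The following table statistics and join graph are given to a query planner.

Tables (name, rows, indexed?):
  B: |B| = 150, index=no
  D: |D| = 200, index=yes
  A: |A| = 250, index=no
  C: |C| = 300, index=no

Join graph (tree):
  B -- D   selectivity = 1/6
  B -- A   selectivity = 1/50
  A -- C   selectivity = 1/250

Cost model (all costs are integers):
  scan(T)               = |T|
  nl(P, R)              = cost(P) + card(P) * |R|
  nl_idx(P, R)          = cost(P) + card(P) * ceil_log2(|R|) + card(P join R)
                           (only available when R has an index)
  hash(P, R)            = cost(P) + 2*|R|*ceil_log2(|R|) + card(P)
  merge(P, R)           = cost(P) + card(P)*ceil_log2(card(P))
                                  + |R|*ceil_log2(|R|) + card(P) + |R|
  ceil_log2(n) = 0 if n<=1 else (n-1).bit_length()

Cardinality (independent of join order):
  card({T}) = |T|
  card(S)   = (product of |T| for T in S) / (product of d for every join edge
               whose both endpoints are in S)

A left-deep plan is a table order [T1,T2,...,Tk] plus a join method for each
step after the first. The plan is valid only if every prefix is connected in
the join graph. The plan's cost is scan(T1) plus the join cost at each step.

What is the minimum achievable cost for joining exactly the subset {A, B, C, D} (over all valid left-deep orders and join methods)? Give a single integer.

11400

Selinger DP over subsets of {A,B,C,D}:
  {B}: scan cost=150, card=150
  {D}: scan cost=200, card=200
  {A}: scan cost=250, card=250
  {C}: scan cost=300, card=300
  {BD}: card=5000; try (B,hash)→2800, (D,merge)→3300, (B,merge)→3350, (D,hash)→3500, (D,nl_idx)→6350, (D,nl)→30150 …(+1); best=2800 via (B,hash)
  {AB}: card=750; try (B,hash)→2900, (A,merge)→3750, (B,merge)→3850, (A,hash)→4300, (A,nl)→37650, (B,nl)→37750; best=2900 via (B,hash)
  {AC}: card=300; try (A,hash)→4600, (C,merge)→5500, (A,merge)→5550, (C,hash)→5900, (C,nl)→75250, (A,nl)→75300; best=4600 via (A,hash)
  {ABD}: card=25000; try (D,hash)→6850, (A,hash)→11800, (D,merge)→12950, (D,nl_idx)→33900, (A,merge)→75050, (D,nl)→152900 …(+1); best=6850 via (D,hash)
  {ABC}: card=900; try (B,hash)→7300, (B,merge)→8950, (C,hash)→9050, (C,merge)→14150, (B,nl)→49600, (C,nl)→227900; best=7300 via (B,hash)
  {ABCD}: card=30000; try (D,hash)→11400, (D,merge)→19000, (C,hash)→37250, (D,nl_idx)→44500, (D,nl)→187300, (C,merge)→409850 …(+1); best=11400 via (D,hash)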